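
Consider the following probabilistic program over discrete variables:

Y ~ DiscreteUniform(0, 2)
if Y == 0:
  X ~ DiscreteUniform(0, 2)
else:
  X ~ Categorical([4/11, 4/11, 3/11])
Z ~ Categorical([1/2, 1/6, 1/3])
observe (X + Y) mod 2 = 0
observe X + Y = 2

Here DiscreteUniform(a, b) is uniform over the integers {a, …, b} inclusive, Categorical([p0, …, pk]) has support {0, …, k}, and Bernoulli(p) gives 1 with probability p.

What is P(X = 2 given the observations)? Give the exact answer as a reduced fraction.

Enumerate traces; 9 have nonzero weight after conditioning:
  (Y=0, X=2, Z=0) weight 1/18
  (Y=0, X=2, Z=1) weight 1/54
  (Y=0, X=2, Z=2) weight 1/27
  (Y=1, X=1, Z=0) weight 2/33
  (Y=1, X=1, Z=1) weight 2/99
  (Y=1, X=1, Z=2) weight 4/99
  (Y=2, X=0, Z=0) weight 2/33
  (Y=2, X=0, Z=1) weight 2/99
  … 1 more
Group by X:
  weight(X=0) = 4/33
  weight(X=1) = 4/33
  weight(X=2) = 1/9
Total weight = 4/33 + 4/33 + 1/9 = 35/99
P(X=0 | obs) = 4/33 / 35/99 = 12/35
P(X=1 | obs) = 4/33 / 35/99 = 12/35
P(X=2 | obs) = 1/9 / 35/99 = 11/35

P(X = 2 | obs) = 11/35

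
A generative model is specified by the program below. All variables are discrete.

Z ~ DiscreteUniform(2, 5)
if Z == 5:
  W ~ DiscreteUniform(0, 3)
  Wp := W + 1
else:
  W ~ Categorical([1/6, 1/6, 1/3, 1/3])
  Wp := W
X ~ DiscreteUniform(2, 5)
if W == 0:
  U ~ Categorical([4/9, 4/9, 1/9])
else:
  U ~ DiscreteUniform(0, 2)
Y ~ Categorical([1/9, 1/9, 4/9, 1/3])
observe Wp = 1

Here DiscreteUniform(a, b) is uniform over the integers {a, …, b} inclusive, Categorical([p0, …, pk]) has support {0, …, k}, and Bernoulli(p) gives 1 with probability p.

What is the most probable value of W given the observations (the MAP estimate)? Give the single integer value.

Enumerate traces; 192 have nonzero weight after conditioning:
  (Z=2, W=1, X=2, U=0, Y=0) weight 1/2592
  (Z=2, W=1, X=2, U=0, Y=1) weight 1/2592
  (Z=2, W=1, X=2, U=0, Y=2) weight 1/648
  (Z=2, W=1, X=2, U=0, Y=3) weight 1/864
  (Z=2, W=1, X=2, U=1, Y=0) weight 1/2592
  (Z=2, W=1, X=2, U=1, Y=1) weight 1/2592
  (Z=2, W=1, X=2, U=1, Y=2) weight 1/648
  (Z=2, W=1, X=2, U=1, Y=3) weight 1/864
  (Z=5, W=0, X=2, U=0, Y=0) weight 1/1296
  … 183 more
Group by W:
  weight(W=0) = 1/16
  weight(W=1) = 1/8
Total weight = 1/16 + 1/8 = 3/16
P(W=0 | obs) = 1/16 / 3/16 = 1/3
P(W=1 | obs) = 1/8 / 3/16 = 2/3
argmax = 1

argmax_v P(W = v | obs) = 1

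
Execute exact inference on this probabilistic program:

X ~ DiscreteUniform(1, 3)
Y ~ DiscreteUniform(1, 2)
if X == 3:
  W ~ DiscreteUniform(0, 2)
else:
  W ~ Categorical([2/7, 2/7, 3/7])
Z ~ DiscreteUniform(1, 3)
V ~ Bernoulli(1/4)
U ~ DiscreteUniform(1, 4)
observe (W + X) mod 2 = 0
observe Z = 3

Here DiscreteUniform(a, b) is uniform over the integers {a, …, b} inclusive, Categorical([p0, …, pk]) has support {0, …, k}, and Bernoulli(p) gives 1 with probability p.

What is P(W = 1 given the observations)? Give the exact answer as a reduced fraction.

P(W = 1 | obs) = 13/28

Enumerate traces; 64 have nonzero weight after conditioning:
  (X=1, Y=1, W=1, Z=3, V=0, U=1) weight 1/336
  (X=1, Y=1, W=1, Z=3, V=0, U=2) weight 1/336
  (X=1, Y=1, W=1, Z=3, V=0, U=3) weight 1/336
  (X=1, Y=1, W=1, Z=3, V=0, U=4) weight 1/336
  (X=1, Y=1, W=1, Z=3, V=1, U=1) weight 1/1008
  (X=1, Y=1, W=1, Z=3, V=1, U=2) weight 1/1008
  (X=1, Y=1, W=1, Z=3, V=1, U=3) weight 1/1008
  (X=1, Y=1, W=1, Z=3, V=1, U=4) weight 1/1008
  (X=2, Y=1, W=0, Z=3, V=0, U=1) weight 1/336
  (X=2, Y=1, W=2, Z=3, V=0, U=1) weight 1/224
  … 54 more
Group by W:
  weight(W=0) = 2/63
  weight(W=1) = 13/189
  weight(W=2) = 1/21
Total weight = 2/63 + 13/189 + 1/21 = 4/27
P(W=0 | obs) = 2/63 / 4/27 = 3/14
P(W=1 | obs) = 13/189 / 4/27 = 13/28
P(W=2 | obs) = 1/21 / 4/27 = 9/28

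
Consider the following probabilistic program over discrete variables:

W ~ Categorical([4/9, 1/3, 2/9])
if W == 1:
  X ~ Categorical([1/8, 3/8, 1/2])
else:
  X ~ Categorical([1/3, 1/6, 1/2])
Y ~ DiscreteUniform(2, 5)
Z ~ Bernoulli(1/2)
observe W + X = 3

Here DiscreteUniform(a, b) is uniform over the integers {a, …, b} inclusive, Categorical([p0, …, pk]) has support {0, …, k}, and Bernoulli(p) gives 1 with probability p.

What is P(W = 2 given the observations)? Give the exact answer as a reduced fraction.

Enumerate traces; 16 have nonzero weight after conditioning:
  (W=1, X=2, Y=2, Z=0) weight 1/48
  (W=1, X=2, Y=2, Z=1) weight 1/48
  (W=1, X=2, Y=3, Z=0) weight 1/48
  (W=1, X=2, Y=3, Z=1) weight 1/48
  (W=1, X=2, Y=4, Z=0) weight 1/48
  (W=1, X=2, Y=4, Z=1) weight 1/48
  (W=1, X=2, Y=5, Z=0) weight 1/48
  (W=1, X=2, Y=5, Z=1) weight 1/48
  (W=2, X=1, Y=2, Z=0) weight 1/216
  … 7 more
Group by W:
  weight(W=1) = 1/6
  weight(W=2) = 1/27
Total weight = 1/6 + 1/27 = 11/54
P(W=1 | obs) = 1/6 / 11/54 = 9/11
P(W=2 | obs) = 1/27 / 11/54 = 2/11

P(W = 2 | obs) = 2/11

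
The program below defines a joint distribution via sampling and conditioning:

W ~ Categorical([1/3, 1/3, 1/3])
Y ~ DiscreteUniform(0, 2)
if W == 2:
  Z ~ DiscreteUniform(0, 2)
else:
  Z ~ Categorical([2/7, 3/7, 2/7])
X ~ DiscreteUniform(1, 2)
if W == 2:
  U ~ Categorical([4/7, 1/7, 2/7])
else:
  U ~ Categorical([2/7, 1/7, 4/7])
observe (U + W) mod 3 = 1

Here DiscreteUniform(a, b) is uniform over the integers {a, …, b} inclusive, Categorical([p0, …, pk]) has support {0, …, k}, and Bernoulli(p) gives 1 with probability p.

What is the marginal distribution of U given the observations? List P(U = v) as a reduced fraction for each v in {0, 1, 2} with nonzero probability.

P(U=0) = 2/5, P(U=1) = 1/5, P(U=2) = 2/5

Enumerate traces; 54 have nonzero weight after conditioning:
  (W=0, Y=0, Z=0, X=1, U=1) weight 1/441
  (W=0, Y=0, Z=0, X=2, U=1) weight 1/441
  (W=0, Y=0, Z=1, X=1, U=1) weight 1/294
  (W=0, Y=0, Z=1, X=2, U=1) weight 1/294
  (W=0, Y=0, Z=2, X=1, U=1) weight 1/441
  (W=0, Y=0, Z=2, X=2, U=1) weight 1/441
  (W=0, Y=1, Z=0, X=1, U=1) weight 1/441
  (W=0, Y=1, Z=0, X=2, U=1) weight 1/441
  (W=1, Y=0, Z=0, X=1, U=0) weight 2/441
  (W=2, Y=0, Z=0, X=1, U=2) weight 1/189
  … 44 more
Group by U:
  weight(U=0) = 2/21
  weight(U=1) = 1/21
  weight(U=2) = 2/21
Total weight = 2/21 + 1/21 + 2/21 = 5/21
P(U=0 | obs) = 2/21 / 5/21 = 2/5
P(U=1 | obs) = 1/21 / 5/21 = 1/5
P(U=2 | obs) = 2/21 / 5/21 = 2/5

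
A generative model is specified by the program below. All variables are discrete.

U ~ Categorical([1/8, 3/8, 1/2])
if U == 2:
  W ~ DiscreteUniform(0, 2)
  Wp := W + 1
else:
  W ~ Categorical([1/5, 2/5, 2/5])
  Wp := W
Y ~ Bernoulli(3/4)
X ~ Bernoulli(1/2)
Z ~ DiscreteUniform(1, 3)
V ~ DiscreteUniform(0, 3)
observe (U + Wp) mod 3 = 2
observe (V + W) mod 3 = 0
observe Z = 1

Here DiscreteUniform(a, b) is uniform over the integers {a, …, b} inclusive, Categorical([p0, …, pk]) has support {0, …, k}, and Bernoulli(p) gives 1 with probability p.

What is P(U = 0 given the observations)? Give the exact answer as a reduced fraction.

Enumerate traces; 12 have nonzero weight after conditioning:
  (U=0, W=2, Y=0, X=0, Z=1, V=1) weight 1/1920
  (U=0, W=2, Y=0, X=1, Z=1, V=1) weight 1/1920
  (U=0, W=2, Y=1, X=0, Z=1, V=1) weight 1/640
  (U=0, W=2, Y=1, X=1, Z=1, V=1) weight 1/640
  (U=1, W=1, Y=0, X=0, Z=1, V=2) weight 1/640
  (U=1, W=1, Y=0, X=1, Z=1, V=2) weight 1/640
  (U=1, W=1, Y=1, X=0, Z=1, V=2) weight 3/640
  (U=1, W=1, Y=1, X=1, Z=1, V=2) weight 3/640
  (U=2, W=2, Y=0, X=0, Z=1, V=1) weight 1/576
  … 3 more
Group by U:
  weight(U=0) = 1/240
  weight(U=1) = 1/80
  weight(U=2) = 1/72
Total weight = 1/240 + 1/80 + 1/72 = 11/360
P(U=0 | obs) = 1/240 / 11/360 = 3/22
P(U=1 | obs) = 1/80 / 11/360 = 9/22
P(U=2 | obs) = 1/72 / 11/360 = 5/11

P(U = 0 | obs) = 3/22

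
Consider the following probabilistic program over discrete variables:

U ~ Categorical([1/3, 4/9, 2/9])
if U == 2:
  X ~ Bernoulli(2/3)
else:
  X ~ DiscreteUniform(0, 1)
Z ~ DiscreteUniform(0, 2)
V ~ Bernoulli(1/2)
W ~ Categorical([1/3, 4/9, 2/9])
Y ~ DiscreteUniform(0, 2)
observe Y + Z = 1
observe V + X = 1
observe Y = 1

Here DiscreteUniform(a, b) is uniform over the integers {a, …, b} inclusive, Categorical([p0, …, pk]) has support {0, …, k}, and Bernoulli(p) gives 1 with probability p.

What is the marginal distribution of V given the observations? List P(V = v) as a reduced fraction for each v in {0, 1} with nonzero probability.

P(V=0) = 29/54, P(V=1) = 25/54

Enumerate traces; 18 have nonzero weight after conditioning:
  (U=0, X=0, Z=0, V=1, W=0, Y=1) weight 1/324
  (U=0, X=0, Z=0, V=1, W=1, Y=1) weight 1/243
  (U=0, X=0, Z=0, V=1, W=2, Y=1) weight 1/486
  (U=0, X=1, Z=0, V=0, W=0, Y=1) weight 1/324
  (U=0, X=1, Z=0, V=0, W=1, Y=1) weight 1/243
  (U=0, X=1, Z=0, V=0, W=2, Y=1) weight 1/486
  (U=1, X=0, Z=0, V=1, W=0, Y=1) weight 1/243
  (U=1, X=0, Z=0, V=1, W=1, Y=1) weight 4/729
  … 10 more
Group by V:
  weight(V=0) = 29/972
  weight(V=1) = 25/972
Total weight = 29/972 + 25/972 = 1/18
P(V=0 | obs) = 29/972 / 1/18 = 29/54
P(V=1 | obs) = 25/972 / 1/18 = 25/54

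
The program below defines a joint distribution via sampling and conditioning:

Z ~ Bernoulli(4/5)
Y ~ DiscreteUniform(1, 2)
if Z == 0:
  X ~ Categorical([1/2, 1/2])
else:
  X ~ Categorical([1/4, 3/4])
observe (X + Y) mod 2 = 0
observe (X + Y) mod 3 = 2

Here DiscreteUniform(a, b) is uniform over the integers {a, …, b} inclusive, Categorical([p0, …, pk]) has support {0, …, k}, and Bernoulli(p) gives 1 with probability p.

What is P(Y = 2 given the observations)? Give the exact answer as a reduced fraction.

Enumerate traces; 4 have nonzero weight after conditioning:
  (Z=0, Y=1, X=1) weight 1/20
  (Z=0, Y=2, X=0) weight 1/20
  (Z=1, Y=1, X=1) weight 3/10
  (Z=1, Y=2, X=0) weight 1/10
Group by Y:
  weight(Y=1) = 7/20
  weight(Y=2) = 3/20
Total weight = 7/20 + 3/20 = 1/2
P(Y=1 | obs) = 7/20 / 1/2 = 7/10
P(Y=2 | obs) = 3/20 / 1/2 = 3/10

P(Y = 2 | obs) = 3/10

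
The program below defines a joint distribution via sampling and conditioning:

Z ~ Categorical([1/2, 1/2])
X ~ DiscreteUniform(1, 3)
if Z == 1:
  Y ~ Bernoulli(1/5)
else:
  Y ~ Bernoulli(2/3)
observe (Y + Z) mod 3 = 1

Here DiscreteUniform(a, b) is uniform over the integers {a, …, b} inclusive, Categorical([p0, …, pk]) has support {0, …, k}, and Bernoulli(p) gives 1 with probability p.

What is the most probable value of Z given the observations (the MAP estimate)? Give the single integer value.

argmax_v P(Z = v | obs) = 1

Enumerate traces; 6 have nonzero weight after conditioning:
  (Z=0, X=1, Y=1) weight 1/9
  (Z=0, X=2, Y=1) weight 1/9
  (Z=0, X=3, Y=1) weight 1/9
  (Z=1, X=1, Y=0) weight 2/15
  (Z=1, X=2, Y=0) weight 2/15
  (Z=1, X=3, Y=0) weight 2/15
Group by Z:
  weight(Z=0) = 1/3
  weight(Z=1) = 2/5
Total weight = 1/3 + 2/5 = 11/15
P(Z=0 | obs) = 1/3 / 11/15 = 5/11
P(Z=1 | obs) = 2/5 / 11/15 = 6/11
argmax = 1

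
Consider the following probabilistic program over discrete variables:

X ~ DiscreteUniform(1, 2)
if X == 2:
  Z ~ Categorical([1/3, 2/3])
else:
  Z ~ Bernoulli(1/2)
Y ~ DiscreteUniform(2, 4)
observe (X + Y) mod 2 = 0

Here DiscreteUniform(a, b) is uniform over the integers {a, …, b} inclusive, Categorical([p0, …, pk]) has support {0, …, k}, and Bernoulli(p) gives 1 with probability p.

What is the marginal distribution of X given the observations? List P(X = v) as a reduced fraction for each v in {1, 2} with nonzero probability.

P(X=1) = 1/3, P(X=2) = 2/3

Enumerate traces; 6 have nonzero weight after conditioning:
  (X=1, Z=0, Y=3) weight 1/12
  (X=1, Z=1, Y=3) weight 1/12
  (X=2, Z=0, Y=2) weight 1/18
  (X=2, Z=0, Y=4) weight 1/18
  (X=2, Z=1, Y=2) weight 1/9
  (X=2, Z=1, Y=4) weight 1/9
Group by X:
  weight(X=1) = 1/6
  weight(X=2) = 1/3
Total weight = 1/6 + 1/3 = 1/2
P(X=1 | obs) = 1/6 / 1/2 = 1/3
P(X=2 | obs) = 1/3 / 1/2 = 2/3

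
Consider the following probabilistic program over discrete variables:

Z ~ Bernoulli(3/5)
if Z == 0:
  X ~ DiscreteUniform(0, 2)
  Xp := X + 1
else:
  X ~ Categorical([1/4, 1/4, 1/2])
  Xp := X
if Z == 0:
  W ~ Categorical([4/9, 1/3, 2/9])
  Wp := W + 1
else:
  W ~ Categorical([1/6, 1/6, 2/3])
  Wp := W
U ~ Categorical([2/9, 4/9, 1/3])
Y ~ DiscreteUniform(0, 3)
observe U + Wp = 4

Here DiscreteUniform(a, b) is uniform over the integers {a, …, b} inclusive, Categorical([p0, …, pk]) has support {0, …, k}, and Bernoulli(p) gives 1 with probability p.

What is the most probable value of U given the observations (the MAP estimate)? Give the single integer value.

Enumerate traces; 36 have nonzero weight after conditioning:
  (Z=0, X=0, W=1, U=2, Y=0) weight 1/270
  (Z=0, X=0, W=1, U=2, Y=1) weight 1/270
  (Z=0, X=0, W=1, U=2, Y=2) weight 1/270
  (Z=0, X=0, W=1, U=2, Y=3) weight 1/270
  (Z=0, X=0, W=2, U=1, Y=0) weight 4/1215
  (Z=0, X=0, W=2, U=1, Y=1) weight 4/1215
  (Z=0, X=0, W=2, U=1, Y=2) weight 4/1215
  (Z=0, X=0, W=2, U=1, Y=3) weight 4/1215
  … 28 more
Group by U:
  weight(U=1) = 16/405
  weight(U=2) = 8/45
Total weight = 16/405 + 8/45 = 88/405
P(U=1 | obs) = 16/405 / 88/405 = 2/11
P(U=2 | obs) = 8/45 / 88/405 = 9/11
argmax = 2

argmax_v P(U = v | obs) = 2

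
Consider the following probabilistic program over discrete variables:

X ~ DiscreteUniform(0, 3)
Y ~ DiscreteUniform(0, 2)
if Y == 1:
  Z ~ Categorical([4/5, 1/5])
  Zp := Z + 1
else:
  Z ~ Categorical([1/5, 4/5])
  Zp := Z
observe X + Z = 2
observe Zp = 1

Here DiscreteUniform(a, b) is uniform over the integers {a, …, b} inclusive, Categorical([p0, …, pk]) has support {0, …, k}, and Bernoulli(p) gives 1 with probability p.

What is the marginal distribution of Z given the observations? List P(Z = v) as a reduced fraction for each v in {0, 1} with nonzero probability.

P(Z=0) = 1/3, P(Z=1) = 2/3

Enumerate traces; 3 have nonzero weight after conditioning:
  (X=1, Y=0, Z=1) weight 1/15
  (X=1, Y=2, Z=1) weight 1/15
  (X=2, Y=1, Z=0) weight 1/15
Group by Z:
  weight(Z=0) = 1/15
  weight(Z=1) = 2/15
Total weight = 1/15 + 2/15 = 1/5
P(Z=0 | obs) = 1/15 / 1/5 = 1/3
P(Z=1 | obs) = 2/15 / 1/5 = 2/3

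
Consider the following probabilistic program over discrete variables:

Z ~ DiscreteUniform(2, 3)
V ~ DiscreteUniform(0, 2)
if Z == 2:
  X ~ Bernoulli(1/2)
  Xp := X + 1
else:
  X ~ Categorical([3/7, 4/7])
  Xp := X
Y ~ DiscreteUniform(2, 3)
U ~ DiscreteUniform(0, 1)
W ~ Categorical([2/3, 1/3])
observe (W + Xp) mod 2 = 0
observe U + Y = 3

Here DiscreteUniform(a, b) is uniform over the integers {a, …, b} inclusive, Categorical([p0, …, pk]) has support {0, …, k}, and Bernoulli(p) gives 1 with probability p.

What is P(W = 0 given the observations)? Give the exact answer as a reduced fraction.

P(W = 0 | obs) = 26/41

Enumerate traces; 24 have nonzero weight after conditioning:
  (Z=2, V=0, X=0, Y=2, U=1, W=1) weight 1/144
  (Z=2, V=0, X=0, Y=3, U=0, W=1) weight 1/144
  (Z=2, V=0, X=1, Y=2, U=1, W=0) weight 1/72
  (Z=2, V=0, X=1, Y=3, U=0, W=0) weight 1/72
  (Z=2, V=1, X=0, Y=2, U=1, W=1) weight 1/144
  (Z=2, V=1, X=0, Y=3, U=0, W=1) weight 1/144
  (Z=2, V=1, X=1, Y=2, U=1, W=0) weight 1/72
  (Z=2, V=1, X=1, Y=3, U=0, W=0) weight 1/72
  … 16 more
Group by W:
  weight(W=0) = 13/84
  weight(W=1) = 5/56
Total weight = 13/84 + 5/56 = 41/168
P(W=0 | obs) = 13/84 / 41/168 = 26/41
P(W=1 | obs) = 5/56 / 41/168 = 15/41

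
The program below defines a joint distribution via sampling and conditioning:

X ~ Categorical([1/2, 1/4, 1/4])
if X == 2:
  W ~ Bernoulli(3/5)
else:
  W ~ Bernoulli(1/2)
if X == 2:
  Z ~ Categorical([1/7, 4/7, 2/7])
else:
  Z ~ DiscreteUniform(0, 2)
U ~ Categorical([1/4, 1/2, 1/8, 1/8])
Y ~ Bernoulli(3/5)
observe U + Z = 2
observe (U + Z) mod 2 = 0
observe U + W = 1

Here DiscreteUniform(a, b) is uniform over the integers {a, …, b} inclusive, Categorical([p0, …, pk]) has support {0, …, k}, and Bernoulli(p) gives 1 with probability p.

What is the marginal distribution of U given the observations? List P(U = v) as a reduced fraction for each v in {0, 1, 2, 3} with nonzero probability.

Enumerate traces; 12 have nonzero weight after conditioning:
  (X=0, W=0, Z=1, U=1, Y=0) weight 1/60
  (X=0, W=0, Z=1, U=1, Y=1) weight 1/40
  (X=0, W=1, Z=2, U=0, Y=0) weight 1/120
  (X=0, W=1, Z=2, U=0, Y=1) weight 1/80
  (X=1, W=0, Z=1, U=1, Y=0) weight 1/120
  (X=1, W=0, Z=1, U=1, Y=1) weight 1/80
  (X=1, W=1, Z=2, U=0, Y=0) weight 1/240
  (X=1, W=1, Z=2, U=0, Y=1) weight 1/160
  … 4 more
Group by U:
  weight(U=0) = 47/1120
  weight(U=1) = 51/560
Total weight = 47/1120 + 51/560 = 149/1120
P(U=0 | obs) = 47/1120 / 149/1120 = 47/149
P(U=1 | obs) = 51/560 / 149/1120 = 102/149

P(U=0) = 47/149, P(U=1) = 102/149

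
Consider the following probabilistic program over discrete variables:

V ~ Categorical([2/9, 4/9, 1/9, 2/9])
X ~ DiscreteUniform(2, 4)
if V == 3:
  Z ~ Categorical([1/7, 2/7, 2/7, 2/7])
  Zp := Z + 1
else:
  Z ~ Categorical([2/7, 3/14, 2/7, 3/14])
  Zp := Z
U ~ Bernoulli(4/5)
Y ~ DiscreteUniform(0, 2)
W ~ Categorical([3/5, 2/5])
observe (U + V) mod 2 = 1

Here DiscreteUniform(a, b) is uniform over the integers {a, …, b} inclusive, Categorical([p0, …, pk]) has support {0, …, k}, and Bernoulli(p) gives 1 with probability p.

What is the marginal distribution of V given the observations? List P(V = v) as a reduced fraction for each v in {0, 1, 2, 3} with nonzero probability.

P(V=0) = 4/9, P(V=1) = 2/9, P(V=2) = 2/9, P(V=3) = 1/9

Enumerate traces; 288 have nonzero weight after conditioning:
  (V=0, X=2, Z=0, U=1, Y=0, W=0) weight 16/4725
  (V=0, X=2, Z=0, U=1, Y=0, W=1) weight 32/14175
  (V=0, X=2, Z=0, U=1, Y=1, W=0) weight 16/4725
  (V=0, X=2, Z=0, U=1, Y=1, W=1) weight 32/14175
  (V=0, X=2, Z=0, U=1, Y=2, W=0) weight 16/4725
  (V=0, X=2, Z=0, U=1, Y=2, W=1) weight 32/14175
  (V=0, X=2, Z=1, U=1, Y=0, W=0) weight 4/1575
  (V=0, X=2, Z=1, U=1, Y=0, W=1) weight 8/4725
  (V=1, X=2, Z=0, U=0, Y=0, W=0) weight 8/4725
  (V=2, X=2, Z=0, U=1, Y=0, W=0) weight 8/4725
  … 278 more
Group by V:
  weight(V=0) = 8/45
  weight(V=1) = 4/45
  weight(V=2) = 4/45
  weight(V=3) = 2/45
Total weight = 8/45 + 4/45 + 4/45 + 2/45 = 2/5
P(V=0 | obs) = 8/45 / 2/5 = 4/9
P(V=1 | obs) = 4/45 / 2/5 = 2/9
P(V=2 | obs) = 4/45 / 2/5 = 2/9
P(V=3 | obs) = 2/45 / 2/5 = 1/9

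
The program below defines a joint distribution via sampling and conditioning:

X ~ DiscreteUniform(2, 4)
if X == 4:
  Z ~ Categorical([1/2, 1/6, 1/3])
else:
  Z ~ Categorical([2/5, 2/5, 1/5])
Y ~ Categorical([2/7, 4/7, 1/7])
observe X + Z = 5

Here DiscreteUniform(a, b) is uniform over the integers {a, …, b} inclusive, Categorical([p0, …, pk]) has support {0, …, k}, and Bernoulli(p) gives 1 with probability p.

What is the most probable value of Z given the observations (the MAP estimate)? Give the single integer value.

Enumerate traces; 6 have nonzero weight after conditioning:
  (X=3, Z=2, Y=0) weight 2/105
  (X=3, Z=2, Y=1) weight 4/105
  (X=3, Z=2, Y=2) weight 1/105
  (X=4, Z=1, Y=0) weight 1/63
  (X=4, Z=1, Y=1) weight 2/63
  (X=4, Z=1, Y=2) weight 1/126
Group by Z:
  weight(Z=1) = 1/18
  weight(Z=2) = 1/15
Total weight = 1/18 + 1/15 = 11/90
P(Z=1 | obs) = 1/18 / 11/90 = 5/11
P(Z=2 | obs) = 1/15 / 11/90 = 6/11
argmax = 2

argmax_v P(Z = v | obs) = 2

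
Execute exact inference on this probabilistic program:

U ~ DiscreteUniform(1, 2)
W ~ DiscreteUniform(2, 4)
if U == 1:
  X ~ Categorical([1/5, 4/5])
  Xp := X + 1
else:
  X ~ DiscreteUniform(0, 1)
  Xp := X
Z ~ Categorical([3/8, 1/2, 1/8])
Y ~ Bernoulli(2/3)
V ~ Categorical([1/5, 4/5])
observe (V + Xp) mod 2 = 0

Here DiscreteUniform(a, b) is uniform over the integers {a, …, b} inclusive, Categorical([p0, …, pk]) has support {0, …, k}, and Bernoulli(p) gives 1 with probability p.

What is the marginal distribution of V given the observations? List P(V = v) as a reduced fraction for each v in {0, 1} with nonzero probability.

P(V=0) = 13/41, P(V=1) = 28/41

Enumerate traces; 72 have nonzero weight after conditioning:
  (U=1, W=2, X=0, Z=0, Y=0, V=1) weight 1/300
  (U=1, W=2, X=0, Z=0, Y=1, V=1) weight 1/150
  (U=1, W=2, X=0, Z=1, Y=0, V=1) weight 1/225
  (U=1, W=2, X=0, Z=1, Y=1, V=1) weight 2/225
  (U=1, W=2, X=0, Z=2, Y=0, V=1) weight 1/900
  (U=1, W=2, X=0, Z=2, Y=1, V=1) weight 1/450
  (U=1, W=2, X=1, Z=0, Y=0, V=0) weight 1/300
  (U=1, W=2, X=1, Z=0, Y=1, V=0) weight 1/150
  … 64 more
Group by V:
  weight(V=0) = 13/100
  weight(V=1) = 7/25
Total weight = 13/100 + 7/25 = 41/100
P(V=0 | obs) = 13/100 / 41/100 = 13/41
P(V=1 | obs) = 7/25 / 41/100 = 28/41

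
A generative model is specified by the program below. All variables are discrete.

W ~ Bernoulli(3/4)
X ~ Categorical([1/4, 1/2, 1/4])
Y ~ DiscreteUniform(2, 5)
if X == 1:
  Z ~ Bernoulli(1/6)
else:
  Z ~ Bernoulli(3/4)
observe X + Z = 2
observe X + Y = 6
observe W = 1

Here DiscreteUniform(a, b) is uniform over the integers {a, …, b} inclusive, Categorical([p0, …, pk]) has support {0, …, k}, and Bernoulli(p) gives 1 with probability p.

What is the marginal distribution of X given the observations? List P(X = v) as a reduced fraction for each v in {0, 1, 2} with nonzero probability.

P(X=1) = 4/7, P(X=2) = 3/7

Enumerate traces; 2 have nonzero weight after conditioning:
  (W=1, X=1, Y=5, Z=1) weight 1/64
  (W=1, X=2, Y=4, Z=0) weight 3/256
Group by X:
  weight(X=1) = 1/64
  weight(X=2) = 3/256
Total weight = 1/64 + 3/256 = 7/256
P(X=1 | obs) = 1/64 / 7/256 = 4/7
P(X=2 | obs) = 3/256 / 7/256 = 3/7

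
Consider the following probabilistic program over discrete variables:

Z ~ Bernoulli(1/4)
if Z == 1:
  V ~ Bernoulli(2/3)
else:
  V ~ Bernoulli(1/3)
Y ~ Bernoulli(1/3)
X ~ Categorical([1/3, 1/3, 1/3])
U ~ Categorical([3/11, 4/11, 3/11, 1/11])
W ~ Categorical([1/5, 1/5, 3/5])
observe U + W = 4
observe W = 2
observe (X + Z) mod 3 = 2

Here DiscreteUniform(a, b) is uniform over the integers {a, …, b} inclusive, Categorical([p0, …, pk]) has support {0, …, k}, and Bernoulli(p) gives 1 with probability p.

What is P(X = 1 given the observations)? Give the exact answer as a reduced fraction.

P(X = 1 | obs) = 1/4

Enumerate traces; 8 have nonzero weight after conditioning:
  (Z=0, V=0, Y=0, X=2, U=2, W=2) weight 1/55
  (Z=0, V=0, Y=1, X=2, U=2, W=2) weight 1/110
  (Z=0, V=1, Y=0, X=2, U=2, W=2) weight 1/110
  (Z=0, V=1, Y=1, X=2, U=2, W=2) weight 1/220
  (Z=1, V=0, Y=0, X=1, U=2, W=2) weight 1/330
  (Z=1, V=0, Y=1, X=1, U=2, W=2) weight 1/660
  (Z=1, V=1, Y=0, X=1, U=2, W=2) weight 1/165
  (Z=1, V=1, Y=1, X=1, U=2, W=2) weight 1/330
Group by X:
  weight(X=1) = 3/220
  weight(X=2) = 9/220
Total weight = 3/220 + 9/220 = 3/55
P(X=1 | obs) = 3/220 / 3/55 = 1/4
P(X=2 | obs) = 9/220 / 3/55 = 3/4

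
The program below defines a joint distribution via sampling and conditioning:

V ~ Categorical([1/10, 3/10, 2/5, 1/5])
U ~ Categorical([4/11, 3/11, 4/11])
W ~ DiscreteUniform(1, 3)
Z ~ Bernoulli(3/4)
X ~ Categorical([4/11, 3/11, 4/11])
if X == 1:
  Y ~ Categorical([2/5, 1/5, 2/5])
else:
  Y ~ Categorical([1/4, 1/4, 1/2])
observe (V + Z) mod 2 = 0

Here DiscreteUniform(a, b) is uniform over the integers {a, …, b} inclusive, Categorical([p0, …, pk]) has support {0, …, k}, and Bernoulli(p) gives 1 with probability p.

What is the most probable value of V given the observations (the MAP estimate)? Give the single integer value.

argmax_v P(V = v | obs) = 1

Enumerate traces; 324 have nonzero weight after conditioning:
  (V=0, U=0, W=1, Z=0, X=0, Y=0) weight 1/3630
  (V=0, U=0, W=1, Z=0, X=0, Y=1) weight 1/3630
  (V=0, U=0, W=1, Z=0, X=0, Y=2) weight 1/1815
  (V=0, U=0, W=1, Z=0, X=1, Y=0) weight 1/3025
  (V=0, U=0, W=1, Z=0, X=1, Y=1) weight 1/6050
  (V=0, U=0, W=1, Z=0, X=1, Y=2) weight 1/3025
  (V=0, U=0, W=1, Z=0, X=2, Y=0) weight 1/3630
  (V=0, U=0, W=1, Z=0, X=2, Y=1) weight 1/3630
  (V=1, U=0, W=1, Z=1, X=0, Y=0) weight 3/1210
  (V=2, U=0, W=1, Z=0, X=0, Y=0) weight 2/1815
  … 314 more
Group by V:
  weight(V=0) = 1/40
  weight(V=1) = 9/40
  weight(V=2) = 1/10
  weight(V=3) = 3/20
Total weight = 1/40 + 9/40 + 1/10 + 3/20 = 1/2
P(V=0 | obs) = 1/40 / 1/2 = 1/20
P(V=1 | obs) = 9/40 / 1/2 = 9/20
P(V=2 | obs) = 1/10 / 1/2 = 1/5
P(V=3 | obs) = 3/20 / 1/2 = 3/10
argmax = 1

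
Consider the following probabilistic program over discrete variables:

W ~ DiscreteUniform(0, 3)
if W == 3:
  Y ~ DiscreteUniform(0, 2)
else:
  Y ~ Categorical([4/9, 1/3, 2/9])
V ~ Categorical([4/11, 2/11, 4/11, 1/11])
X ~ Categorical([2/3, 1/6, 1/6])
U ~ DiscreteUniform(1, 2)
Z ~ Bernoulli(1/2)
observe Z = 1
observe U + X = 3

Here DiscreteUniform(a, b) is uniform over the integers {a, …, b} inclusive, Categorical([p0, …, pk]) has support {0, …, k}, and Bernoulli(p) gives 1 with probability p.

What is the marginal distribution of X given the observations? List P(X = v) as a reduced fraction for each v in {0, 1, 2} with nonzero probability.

Enumerate traces; 96 have nonzero weight after conditioning:
  (W=0, Y=0, V=0, X=1, U=2, Z=1) weight 1/594
  (W=0, Y=0, V=0, X=2, U=1, Z=1) weight 1/594
  (W=0, Y=0, V=1, X=1, U=2, Z=1) weight 1/1188
  (W=0, Y=0, V=1, X=2, U=1, Z=1) weight 1/1188
  (W=0, Y=0, V=2, X=1, U=2, Z=1) weight 1/594
  (W=0, Y=0, V=2, X=2, U=1, Z=1) weight 1/594
  (W=0, Y=0, V=3, X=1, U=2, Z=1) weight 1/2376
  (W=0, Y=0, V=3, X=2, U=1, Z=1) weight 1/2376
  … 88 more
Group by X:
  weight(X=1) = 1/24
  weight(X=2) = 1/24
Total weight = 1/24 + 1/24 = 1/12
P(X=1 | obs) = 1/24 / 1/12 = 1/2
P(X=2 | obs) = 1/24 / 1/12 = 1/2

P(X=1) = 1/2, P(X=2) = 1/2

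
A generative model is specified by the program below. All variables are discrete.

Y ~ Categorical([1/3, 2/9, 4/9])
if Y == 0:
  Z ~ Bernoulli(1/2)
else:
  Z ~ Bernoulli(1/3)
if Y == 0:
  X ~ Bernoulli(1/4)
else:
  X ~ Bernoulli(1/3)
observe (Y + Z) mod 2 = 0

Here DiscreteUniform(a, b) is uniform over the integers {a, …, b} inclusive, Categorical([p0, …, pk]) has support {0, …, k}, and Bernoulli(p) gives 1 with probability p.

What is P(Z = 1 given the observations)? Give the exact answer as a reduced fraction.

Enumerate traces; 6 have nonzero weight after conditioning:
  (Y=0, Z=0, X=0) weight 1/8
  (Y=0, Z=0, X=1) weight 1/24
  (Y=1, Z=1, X=0) weight 4/81
  (Y=1, Z=1, X=1) weight 2/81
  (Y=2, Z=0, X=0) weight 16/81
  (Y=2, Z=0, X=1) weight 8/81
Group by Z:
  weight(Z=0) = 25/54
  weight(Z=1) = 2/27
Total weight = 25/54 + 2/27 = 29/54
P(Z=0 | obs) = 25/54 / 29/54 = 25/29
P(Z=1 | obs) = 2/27 / 29/54 = 4/29

P(Z = 1 | obs) = 4/29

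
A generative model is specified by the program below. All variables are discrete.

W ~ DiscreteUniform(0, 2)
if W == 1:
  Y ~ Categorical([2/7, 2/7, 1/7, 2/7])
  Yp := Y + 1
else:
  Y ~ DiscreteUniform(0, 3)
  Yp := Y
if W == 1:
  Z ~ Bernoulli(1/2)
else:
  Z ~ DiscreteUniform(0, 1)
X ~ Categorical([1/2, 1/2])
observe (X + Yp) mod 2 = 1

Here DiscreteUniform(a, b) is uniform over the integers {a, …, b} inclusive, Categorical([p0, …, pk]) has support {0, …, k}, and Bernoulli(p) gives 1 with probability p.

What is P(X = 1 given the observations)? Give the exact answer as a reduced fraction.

P(X = 1 | obs) = 11/21

Enumerate traces; 24 have nonzero weight after conditioning:
  (W=0, Y=0, Z=0, X=1) weight 1/48
  (W=0, Y=0, Z=1, X=1) weight 1/48
  (W=0, Y=1, Z=0, X=0) weight 1/48
  (W=0, Y=1, Z=1, X=0) weight 1/48
  (W=0, Y=2, Z=0, X=1) weight 1/48
  (W=0, Y=2, Z=1, X=1) weight 1/48
  (W=0, Y=3, Z=0, X=0) weight 1/48
  (W=0, Y=3, Z=1, X=0) weight 1/48
  … 16 more
Group by X:
  weight(X=0) = 5/21
  weight(X=1) = 11/42
Total weight = 5/21 + 11/42 = 1/2
P(X=0 | obs) = 5/21 / 1/2 = 10/21
P(X=1 | obs) = 11/42 / 1/2 = 11/21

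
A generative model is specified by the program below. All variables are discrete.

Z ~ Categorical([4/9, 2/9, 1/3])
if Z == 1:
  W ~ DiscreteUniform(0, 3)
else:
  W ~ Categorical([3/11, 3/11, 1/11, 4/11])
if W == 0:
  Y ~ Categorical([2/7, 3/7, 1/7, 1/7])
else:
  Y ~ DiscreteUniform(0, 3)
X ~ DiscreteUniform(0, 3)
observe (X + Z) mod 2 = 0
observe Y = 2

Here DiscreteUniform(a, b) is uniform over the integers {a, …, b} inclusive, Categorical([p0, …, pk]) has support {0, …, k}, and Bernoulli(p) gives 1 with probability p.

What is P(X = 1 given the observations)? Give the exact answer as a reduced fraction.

P(X = 1 | obs) = 275/2454

Enumerate traces; 24 have nonzero weight after conditioning:
  (Z=0, W=0, Y=2, X=0) weight 1/231
  (Z=0, W=0, Y=2, X=2) weight 1/231
  (Z=0, W=1, Y=2, X=0) weight 1/132
  (Z=0, W=1, Y=2, X=2) weight 1/132
  (Z=0, W=2, Y=2, X=0) weight 1/396
  (Z=0, W=2, Y=2, X=2) weight 1/396
  (Z=0, W=3, Y=2, X=0) weight 1/99
  (Z=0, W=3, Y=2, X=2) weight 1/99
  (Z=1, W=0, Y=2, X=1) weight 1/504
  (Z=1, W=0, Y=2, X=3) weight 1/504
  … 14 more
Group by X:
  weight(X=0) = 17/396
  weight(X=1) = 25/2016
  weight(X=2) = 17/396
  weight(X=3) = 25/2016
Total weight = 17/396 + 25/2016 + 17/396 + 25/2016 = 409/3696
P(X=0 | obs) = 17/396 / 409/3696 = 476/1227
P(X=1 | obs) = 25/2016 / 409/3696 = 275/2454
P(X=2 | obs) = 17/396 / 409/3696 = 476/1227
P(X=3 | obs) = 25/2016 / 409/3696 = 275/2454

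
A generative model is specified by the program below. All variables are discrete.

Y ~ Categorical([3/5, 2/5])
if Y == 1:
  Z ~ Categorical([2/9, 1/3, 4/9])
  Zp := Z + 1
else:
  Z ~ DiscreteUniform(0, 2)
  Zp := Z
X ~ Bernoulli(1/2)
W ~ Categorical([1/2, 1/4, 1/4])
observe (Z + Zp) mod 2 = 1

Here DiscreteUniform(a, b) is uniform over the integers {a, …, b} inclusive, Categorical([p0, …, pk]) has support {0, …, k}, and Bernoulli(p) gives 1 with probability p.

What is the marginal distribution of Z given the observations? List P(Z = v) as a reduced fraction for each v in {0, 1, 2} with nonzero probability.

Enumerate traces; 18 have nonzero weight after conditioning:
  (Y=1, Z=0, X=0, W=0) weight 1/45
  (Y=1, Z=0, X=0, W=1) weight 1/90
  (Y=1, Z=0, X=0, W=2) weight 1/90
  (Y=1, Z=0, X=1, W=0) weight 1/45
  (Y=1, Z=0, X=1, W=1) weight 1/90
  (Y=1, Z=0, X=1, W=2) weight 1/90
  (Y=1, Z=1, X=0, W=0) weight 1/30
  (Y=1, Z=1, X=0, W=1) weight 1/60
  (Y=1, Z=2, X=0, W=0) weight 2/45
  … 9 more
Group by Z:
  weight(Z=0) = 4/45
  weight(Z=1) = 2/15
  weight(Z=2) = 8/45
Total weight = 4/45 + 2/15 + 8/45 = 2/5
P(Z=0 | obs) = 4/45 / 2/5 = 2/9
P(Z=1 | obs) = 2/15 / 2/5 = 1/3
P(Z=2 | obs) = 8/45 / 2/5 = 4/9

P(Z=0) = 2/9, P(Z=1) = 1/3, P(Z=2) = 4/9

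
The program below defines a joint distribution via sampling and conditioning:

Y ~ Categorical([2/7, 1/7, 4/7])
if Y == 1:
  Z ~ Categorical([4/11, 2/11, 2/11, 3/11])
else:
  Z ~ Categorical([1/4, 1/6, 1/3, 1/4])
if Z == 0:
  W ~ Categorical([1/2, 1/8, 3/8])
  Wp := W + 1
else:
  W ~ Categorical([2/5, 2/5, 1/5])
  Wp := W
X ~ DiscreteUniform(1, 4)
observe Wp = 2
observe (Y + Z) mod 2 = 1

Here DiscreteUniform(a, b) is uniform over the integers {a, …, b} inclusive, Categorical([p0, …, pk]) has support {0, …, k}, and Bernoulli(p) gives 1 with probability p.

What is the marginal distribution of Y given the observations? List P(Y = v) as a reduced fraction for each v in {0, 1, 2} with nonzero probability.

P(Y=0) = 55/192, P(Y=1) = 9/64, P(Y=2) = 55/96

Enumerate traces; 24 have nonzero weight after conditioning:
  (Y=0, Z=1, W=2, X=1) weight 1/420
  (Y=0, Z=1, W=2, X=2) weight 1/420
  (Y=0, Z=1, W=2, X=3) weight 1/420
  (Y=0, Z=1, W=2, X=4) weight 1/420
  (Y=0, Z=3, W=2, X=1) weight 1/280
  (Y=0, Z=3, W=2, X=2) weight 1/280
  (Y=0, Z=3, W=2, X=3) weight 1/280
  (Y=0, Z=3, W=2, X=4) weight 1/280
  (Y=1, Z=0, W=1, X=1) weight 1/616
  (Y=2, Z=1, W=2, X=1) weight 1/210
  … 14 more
Group by Y:
  weight(Y=0) = 1/42
  weight(Y=1) = 9/770
  weight(Y=2) = 1/21
Total weight = 1/42 + 9/770 + 1/21 = 32/385
P(Y=0 | obs) = 1/42 / 32/385 = 55/192
P(Y=1 | obs) = 9/770 / 32/385 = 9/64
P(Y=2 | obs) = 1/21 / 32/385 = 55/96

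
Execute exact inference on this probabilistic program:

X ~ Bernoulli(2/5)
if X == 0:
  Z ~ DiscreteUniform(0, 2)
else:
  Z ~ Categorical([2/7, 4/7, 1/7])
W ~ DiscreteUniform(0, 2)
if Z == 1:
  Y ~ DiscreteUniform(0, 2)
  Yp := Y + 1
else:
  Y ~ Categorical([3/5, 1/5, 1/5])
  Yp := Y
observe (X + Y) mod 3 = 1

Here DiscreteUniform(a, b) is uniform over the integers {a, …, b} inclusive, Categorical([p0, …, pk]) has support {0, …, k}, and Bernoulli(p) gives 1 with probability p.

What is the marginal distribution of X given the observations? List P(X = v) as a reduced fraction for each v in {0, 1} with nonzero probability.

P(X=0) = 77/171, P(X=1) = 94/171

Enumerate traces; 18 have nonzero weight after conditioning:
  (X=0, Z=0, W=0, Y=1) weight 1/75
  (X=0, Z=0, W=1, Y=1) weight 1/75
  (X=0, Z=0, W=2, Y=1) weight 1/75
  (X=0, Z=1, W=0, Y=1) weight 1/45
  (X=0, Z=1, W=1, Y=1) weight 1/45
  (X=0, Z=1, W=2, Y=1) weight 1/45
  (X=0, Z=2, W=0, Y=1) weight 1/75
  (X=0, Z=2, W=1, Y=1) weight 1/75
  (X=1, Z=0, W=0, Y=0) weight 4/175
  … 9 more
Group by X:
  weight(X=0) = 11/75
  weight(X=1) = 94/525
Total weight = 11/75 + 94/525 = 57/175
P(X=0 | obs) = 11/75 / 57/175 = 77/171
P(X=1 | obs) = 94/525 / 57/175 = 94/171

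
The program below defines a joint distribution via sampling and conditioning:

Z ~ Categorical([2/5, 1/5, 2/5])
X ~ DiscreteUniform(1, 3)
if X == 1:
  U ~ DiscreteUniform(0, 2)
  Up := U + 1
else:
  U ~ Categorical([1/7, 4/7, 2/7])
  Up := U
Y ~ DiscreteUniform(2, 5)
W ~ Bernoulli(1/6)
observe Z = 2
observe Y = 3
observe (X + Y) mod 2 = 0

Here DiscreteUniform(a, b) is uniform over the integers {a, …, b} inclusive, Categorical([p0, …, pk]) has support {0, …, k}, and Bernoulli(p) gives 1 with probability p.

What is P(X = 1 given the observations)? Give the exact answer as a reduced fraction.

P(X = 1 | obs) = 1/2

Enumerate traces; 12 have nonzero weight after conditioning:
  (Z=2, X=1, U=0, Y=3, W=0) weight 1/108
  (Z=2, X=1, U=0, Y=3, W=1) weight 1/540
  (Z=2, X=1, U=1, Y=3, W=0) weight 1/108
  (Z=2, X=1, U=1, Y=3, W=1) weight 1/540
  (Z=2, X=1, U=2, Y=3, W=0) weight 1/108
  (Z=2, X=1, U=2, Y=3, W=1) weight 1/540
  (Z=2, X=3, U=0, Y=3, W=0) weight 1/252
  (Z=2, X=3, U=0, Y=3, W=1) weight 1/1260
  … 4 more
Group by X:
  weight(X=1) = 1/30
  weight(X=3) = 1/30
Total weight = 1/30 + 1/30 = 1/15
P(X=1 | obs) = 1/30 / 1/15 = 1/2
P(X=3 | obs) = 1/30 / 1/15 = 1/2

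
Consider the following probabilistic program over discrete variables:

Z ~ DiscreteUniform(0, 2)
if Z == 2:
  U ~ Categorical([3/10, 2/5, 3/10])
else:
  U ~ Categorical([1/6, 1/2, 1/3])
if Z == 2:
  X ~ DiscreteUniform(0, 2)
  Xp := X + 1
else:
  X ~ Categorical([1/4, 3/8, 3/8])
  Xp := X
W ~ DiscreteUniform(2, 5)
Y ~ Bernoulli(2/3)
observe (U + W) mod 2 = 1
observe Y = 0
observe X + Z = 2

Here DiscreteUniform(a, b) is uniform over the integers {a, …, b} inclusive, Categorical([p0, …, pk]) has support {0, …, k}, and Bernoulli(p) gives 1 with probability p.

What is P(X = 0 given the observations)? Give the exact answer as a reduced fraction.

Enumerate traces; 18 have nonzero weight after conditioning:
  (Z=0, U=0, X=2, W=3, Y=0) weight 1/576
  (Z=0, U=0, X=2, W=5, Y=0) weight 1/576
  (Z=0, U=1, X=2, W=2, Y=0) weight 1/192
  (Z=0, U=1, X=2, W=4, Y=0) weight 1/192
  (Z=0, U=2, X=2, W=3, Y=0) weight 1/288
  (Z=0, U=2, X=2, W=5, Y=0) weight 1/288
  (Z=1, U=0, X=1, W=3, Y=0) weight 1/576
  (Z=1, U=0, X=1, W=5, Y=0) weight 1/576
  (Z=2, U=0, X=0, W=3, Y=0) weight 1/360
  … 9 more
Group by X:
  weight(X=0) = 1/54
  weight(X=1) = 1/48
  weight(X=2) = 1/48
Total weight = 1/54 + 1/48 + 1/48 = 13/216
P(X=0 | obs) = 1/54 / 13/216 = 4/13
P(X=1 | obs) = 1/48 / 13/216 = 9/26
P(X=2 | obs) = 1/48 / 13/216 = 9/26

P(X = 0 | obs) = 4/13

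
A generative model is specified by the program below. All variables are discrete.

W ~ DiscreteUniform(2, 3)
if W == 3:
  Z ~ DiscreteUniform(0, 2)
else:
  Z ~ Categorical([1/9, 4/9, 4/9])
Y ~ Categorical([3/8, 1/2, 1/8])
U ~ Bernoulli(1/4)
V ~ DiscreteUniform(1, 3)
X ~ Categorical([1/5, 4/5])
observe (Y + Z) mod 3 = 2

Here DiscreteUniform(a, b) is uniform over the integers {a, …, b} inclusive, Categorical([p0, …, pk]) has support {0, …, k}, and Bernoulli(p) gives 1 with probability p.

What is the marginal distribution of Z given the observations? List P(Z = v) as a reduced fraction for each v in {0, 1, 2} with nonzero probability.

Enumerate traces; 72 have nonzero weight after conditioning:
  (W=2, Z=0, Y=2, U=0, V=1, X=0) weight 1/2880
  (W=2, Z=0, Y=2, U=0, V=1, X=1) weight 1/720
  (W=2, Z=0, Y=2, U=0, V=2, X=0) weight 1/2880
  (W=2, Z=0, Y=2, U=0, V=2, X=1) weight 1/720
  (W=2, Z=0, Y=2, U=0, V=3, X=0) weight 1/2880
  (W=2, Z=0, Y=2, U=0, V=3, X=1) weight 1/720
  (W=2, Z=0, Y=2, U=1, V=1, X=0) weight 1/8640
  (W=2, Z=0, Y=2, U=1, V=1, X=1) weight 1/2160
  (W=2, Z=1, Y=1, U=0, V=1, X=0) weight 1/180
  (W=2, Z=2, Y=0, U=0, V=1, X=0) weight 1/240
  … 62 more
Group by Z:
  weight(Z=0) = 1/36
  weight(Z=1) = 7/36
  weight(Z=2) = 7/48
Total weight = 1/36 + 7/36 + 7/48 = 53/144
P(Z=0 | obs) = 1/36 / 53/144 = 4/53
P(Z=1 | obs) = 7/36 / 53/144 = 28/53
P(Z=2 | obs) = 7/48 / 53/144 = 21/53

P(Z=0) = 4/53, P(Z=1) = 28/53, P(Z=2) = 21/53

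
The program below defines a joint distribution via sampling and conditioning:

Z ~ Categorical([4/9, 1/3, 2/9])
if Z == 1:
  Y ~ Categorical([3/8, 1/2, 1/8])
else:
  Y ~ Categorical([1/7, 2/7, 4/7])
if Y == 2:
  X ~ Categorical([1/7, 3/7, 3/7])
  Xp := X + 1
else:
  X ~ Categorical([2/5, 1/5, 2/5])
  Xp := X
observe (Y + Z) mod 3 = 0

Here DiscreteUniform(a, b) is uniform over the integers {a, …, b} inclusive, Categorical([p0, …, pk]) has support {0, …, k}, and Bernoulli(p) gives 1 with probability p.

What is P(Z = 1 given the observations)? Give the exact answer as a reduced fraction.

P(Z = 1 | obs) = 21/85

Enumerate traces; 9 have nonzero weight after conditioning:
  (Z=0, Y=0, X=0) weight 8/315
  (Z=0, Y=0, X=1) weight 4/315
  (Z=0, Y=0, X=2) weight 8/315
  (Z=1, Y=2, X=0) weight 1/168
  (Z=1, Y=2, X=1) weight 1/56
  (Z=1, Y=2, X=2) weight 1/56
  (Z=2, Y=1, X=0) weight 8/315
  (Z=2, Y=1, X=1) weight 4/315
  … 1 more
Group by Z:
  weight(Z=0) = 4/63
  weight(Z=1) = 1/24
  weight(Z=2) = 4/63
Total weight = 4/63 + 1/24 + 4/63 = 85/504
P(Z=0 | obs) = 4/63 / 85/504 = 32/85
P(Z=1 | obs) = 1/24 / 85/504 = 21/85
P(Z=2 | obs) = 4/63 / 85/504 = 32/85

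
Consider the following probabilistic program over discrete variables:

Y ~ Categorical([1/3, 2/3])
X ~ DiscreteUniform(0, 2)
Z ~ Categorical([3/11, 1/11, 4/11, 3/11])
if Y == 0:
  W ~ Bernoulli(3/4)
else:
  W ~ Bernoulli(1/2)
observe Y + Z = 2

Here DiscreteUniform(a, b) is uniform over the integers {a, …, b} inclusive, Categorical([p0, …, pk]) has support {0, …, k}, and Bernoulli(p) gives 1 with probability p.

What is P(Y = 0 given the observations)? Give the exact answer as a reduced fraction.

P(Y = 0 | obs) = 2/3

Enumerate traces; 12 have nonzero weight after conditioning:
  (Y=0, X=0, Z=2, W=0) weight 1/99
  (Y=0, X=0, Z=2, W=1) weight 1/33
  (Y=0, X=1, Z=2, W=0) weight 1/99
  (Y=0, X=1, Z=2, W=1) weight 1/33
  (Y=0, X=2, Z=2, W=0) weight 1/99
  (Y=0, X=2, Z=2, W=1) weight 1/33
  (Y=1, X=0, Z=1, W=0) weight 1/99
  (Y=1, X=0, Z=1, W=1) weight 1/99
  … 4 more
Group by Y:
  weight(Y=0) = 4/33
  weight(Y=1) = 2/33
Total weight = 4/33 + 2/33 = 2/11
P(Y=0 | obs) = 4/33 / 2/11 = 2/3
P(Y=1 | obs) = 2/33 / 2/11 = 1/3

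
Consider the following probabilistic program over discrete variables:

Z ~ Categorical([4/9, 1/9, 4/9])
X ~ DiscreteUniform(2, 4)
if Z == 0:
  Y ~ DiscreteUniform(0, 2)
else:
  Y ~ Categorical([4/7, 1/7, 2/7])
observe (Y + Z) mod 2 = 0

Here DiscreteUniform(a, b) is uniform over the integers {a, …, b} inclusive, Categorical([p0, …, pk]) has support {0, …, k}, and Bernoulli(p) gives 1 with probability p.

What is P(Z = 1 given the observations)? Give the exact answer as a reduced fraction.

Enumerate traces; 15 have nonzero weight after conditioning:
  (Z=0, X=2, Y=0) weight 4/81
  (Z=0, X=2, Y=2) weight 4/81
  (Z=0, X=3, Y=0) weight 4/81
  (Z=0, X=3, Y=2) weight 4/81
  (Z=0, X=4, Y=0) weight 4/81
  (Z=0, X=4, Y=2) weight 4/81
  (Z=1, X=2, Y=1) weight 1/189
  (Z=1, X=3, Y=1) weight 1/189
  (Z=2, X=2, Y=0) weight 16/189
  … 6 more
Group by Z:
  weight(Z=0) = 8/27
  weight(Z=1) = 1/63
  weight(Z=2) = 8/21
Total weight = 8/27 + 1/63 + 8/21 = 131/189
P(Z=0 | obs) = 8/27 / 131/189 = 56/131
P(Z=1 | obs) = 1/63 / 131/189 = 3/131
P(Z=2 | obs) = 8/21 / 131/189 = 72/131

P(Z = 1 | obs) = 3/131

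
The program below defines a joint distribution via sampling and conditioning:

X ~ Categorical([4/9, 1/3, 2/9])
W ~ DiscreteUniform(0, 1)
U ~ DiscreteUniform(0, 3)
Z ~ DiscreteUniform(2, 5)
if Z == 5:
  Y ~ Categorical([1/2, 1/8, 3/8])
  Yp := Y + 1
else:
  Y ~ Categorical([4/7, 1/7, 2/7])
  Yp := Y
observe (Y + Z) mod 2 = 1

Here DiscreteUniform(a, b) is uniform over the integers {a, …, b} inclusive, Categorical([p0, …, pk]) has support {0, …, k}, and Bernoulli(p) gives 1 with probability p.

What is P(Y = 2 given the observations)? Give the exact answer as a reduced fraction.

Enumerate traces; 144 have nonzero weight after conditioning:
  (X=0, W=0, U=0, Z=2, Y=1) weight 1/504
  (X=0, W=0, U=0, Z=3, Y=0) weight 1/126
  (X=0, W=0, U=0, Z=3, Y=2) weight 1/252
  (X=0, W=0, U=0, Z=4, Y=1) weight 1/504
  (X=0, W=0, U=0, Z=5, Y=0) weight 1/144
  (X=0, W=0, U=0, Z=5, Y=2) weight 1/192
  (X=0, W=0, U=1, Z=2, Y=1) weight 1/504
  (X=0, W=0, U=1, Z=3, Y=0) weight 1/126
  … 136 more
Group by Y:
  weight(Y=0) = 15/56
  weight(Y=1) = 1/14
  weight(Y=2) = 37/224
Total weight = 15/56 + 1/14 + 37/224 = 113/224
P(Y=0 | obs) = 15/56 / 113/224 = 60/113
P(Y=1 | obs) = 1/14 / 113/224 = 16/113
P(Y=2 | obs) = 37/224 / 113/224 = 37/113

P(Y = 2 | obs) = 37/113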